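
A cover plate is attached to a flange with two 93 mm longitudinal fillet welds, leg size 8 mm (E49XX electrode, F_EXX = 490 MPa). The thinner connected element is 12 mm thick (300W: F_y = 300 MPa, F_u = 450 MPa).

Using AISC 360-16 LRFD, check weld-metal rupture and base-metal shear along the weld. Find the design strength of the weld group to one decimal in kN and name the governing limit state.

232.0 kN (weld metal governs)

Weld metal: throat = 0.707×8 = 5.656 mm, L = 2×93 = 186 mm. φR_n = 0.75 × 0.6 × 490 × 5.656 × 186 = 232.0 kN.
Base metal shear (12 mm plate): yield φR_n = 1.0×0.6×300×12×186 = 401.8 kN; rupture φR_n = 0.75×0.6×450×12×186 = 452.0 kN; take 401.8 kN (yield).
Governing: min(232.0, 401.8) = 232.0 kN → weld metal.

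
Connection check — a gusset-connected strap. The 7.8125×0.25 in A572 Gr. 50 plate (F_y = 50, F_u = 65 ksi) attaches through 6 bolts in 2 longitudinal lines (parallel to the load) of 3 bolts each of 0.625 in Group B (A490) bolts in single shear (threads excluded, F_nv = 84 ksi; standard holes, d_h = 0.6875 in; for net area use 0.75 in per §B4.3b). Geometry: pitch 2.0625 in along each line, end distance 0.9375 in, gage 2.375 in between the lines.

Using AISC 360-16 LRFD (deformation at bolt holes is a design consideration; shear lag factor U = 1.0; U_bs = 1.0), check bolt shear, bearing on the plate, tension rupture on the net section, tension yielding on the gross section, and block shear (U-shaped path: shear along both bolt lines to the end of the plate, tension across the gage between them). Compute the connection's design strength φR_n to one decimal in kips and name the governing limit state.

66.4 kips (block shear governs)

Bolt shear: A_b = π(0.625)²/4 = 0.3068 in². φR_n = 0.75 × 84 × 0.3068 × 6 × 1 = 116.0 kips.
Bearing (0.25 in plate, F_u = 65 ksi): end bolts L_c = 0.9375 − 0.6875/2 = 0.59375, R_n = min(1.2×0.59375×0.25×65, 2.4×0.625×0.25×65) = 11.578 kips/bolt; interior L_c = 2.0625 − 0.6875 = 1.375, R_n = 24.375 kips/bolt. φR_n = 0.75 × (2×11.578 + 4×24.375) = 90.5 kips.
Tension rupture (net): A_n = (7.8125 − 2×0.75)×0.25 = 1.5781 in² (U = 1.0, A_e = A_n). φR_n = 0.75 × 65 × 1.5781 = 76.9 kips.
Tension yield (gross): A_g = 7.8125×0.25 = 1.9531 in². φR_n = 0.90 × 50 × 1.9531 = 87.9 kips.
Block shear: shear path 2×[0.9375+2×2.0625] = 2×5.0625 in, A_gv = 2.5313, A_nv = 2×(5.0625 − 2.5×0.75)×0.25 = 1.5938 in²; tension across gage: (2.375 − 1×0.75)×0.25 = 0.40625 in². R_n = min(0.6×65×1.5938, 0.6×50×2.5313) + 1.0×65×0.40625 = min(62.158, 75.939) + 26.406 = 88.564 kips. φR_n = 0.75 × 88.564 = 66.4 kips.
Governing: min(116.0, 90.5, 76.9, 87.9, 66.4) = 66.4 kips → block shear.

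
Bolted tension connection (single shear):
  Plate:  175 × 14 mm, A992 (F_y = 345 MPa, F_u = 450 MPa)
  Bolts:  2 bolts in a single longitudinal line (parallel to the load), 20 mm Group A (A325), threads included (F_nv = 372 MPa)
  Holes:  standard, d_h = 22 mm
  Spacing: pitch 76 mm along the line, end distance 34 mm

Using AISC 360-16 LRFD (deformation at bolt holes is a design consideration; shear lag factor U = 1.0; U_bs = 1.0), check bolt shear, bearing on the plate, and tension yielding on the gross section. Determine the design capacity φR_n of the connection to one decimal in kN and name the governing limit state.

175.3 kN (bolt shear governs)

Bolt shear: A_b = π(20)²/4 = 314.16 mm². φR_n = 0.75 × 372 × 314.16 × 2 × 1 = 175.3 kN.
Bearing (14 mm plate, F_u = 450 MPa): end bolts L_c = 34 − 22/2 = 23, R_n = min(1.2×23×14×450, 2.4×20×14×450) = 173.88 kN/bolt; interior L_c = 76 − 22 = 54, R_n = 302.4 kN/bolt. φR_n = 0.75 × (1×173.88 + 1×302.4) = 357.2 kN.
Tension yield (gross): A_g = 175×14 = 2450 mm². φR_n = 0.90 × 345 × 2450 = 760.7 kN.
Governing: min(175.3, 357.2, 760.7) = 175.3 kN → bolt shear.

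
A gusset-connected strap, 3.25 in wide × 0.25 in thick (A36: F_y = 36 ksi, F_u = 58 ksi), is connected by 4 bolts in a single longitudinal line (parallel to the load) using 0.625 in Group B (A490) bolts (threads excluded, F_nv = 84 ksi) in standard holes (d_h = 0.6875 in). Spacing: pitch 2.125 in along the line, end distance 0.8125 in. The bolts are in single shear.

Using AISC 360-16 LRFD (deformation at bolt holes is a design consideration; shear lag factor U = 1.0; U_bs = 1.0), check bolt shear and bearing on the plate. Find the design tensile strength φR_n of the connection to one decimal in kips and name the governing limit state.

55.1 kips (bearing governs)

Bolt shear: A_b = π(0.625)²/4 = 0.3068 in². φR_n = 0.75 × 84 × 0.3068 × 4 × 1 = 77.3 kips.
Bearing (0.25 in plate, F_u = 58 ksi): end bolts L_c = 0.8125 − 0.6875/2 = 0.46875, R_n = min(1.2×0.46875×0.25×58, 2.4×0.625×0.25×58) = 8.1563 kips/bolt; interior L_c = 2.125 − 0.6875 = 1.4375, R_n = 21.75 kips/bolt. φR_n = 0.75 × (1×8.1563 + 3×21.75) = 55.1 kips.
Governing: min(77.3, 55.1) = 55.1 kips → bearing.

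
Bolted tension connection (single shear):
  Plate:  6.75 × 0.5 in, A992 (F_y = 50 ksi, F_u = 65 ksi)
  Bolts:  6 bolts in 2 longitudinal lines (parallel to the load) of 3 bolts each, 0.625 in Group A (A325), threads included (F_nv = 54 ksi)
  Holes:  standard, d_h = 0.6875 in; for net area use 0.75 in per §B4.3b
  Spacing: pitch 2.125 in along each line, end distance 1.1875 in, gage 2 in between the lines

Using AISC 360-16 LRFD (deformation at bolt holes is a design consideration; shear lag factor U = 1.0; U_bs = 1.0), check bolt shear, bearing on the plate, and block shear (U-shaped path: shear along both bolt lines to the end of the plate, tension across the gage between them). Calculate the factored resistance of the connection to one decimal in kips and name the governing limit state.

Bolt shear: A_b = π(0.625)²/4 = 0.3068 in². φR_n = 0.75 × 54 × 0.3068 × 6 × 1 = 74.6 kips.
Bearing (0.5 in plate, F_u = 65 ksi): end bolts L_c = 1.1875 − 0.6875/2 = 0.84375, R_n = min(1.2×0.84375×0.5×65, 2.4×0.625×0.5×65) = 32.906 kips/bolt; interior L_c = 2.125 − 0.6875 = 1.4375, R_n = 48.75 kips/bolt. φR_n = 0.75 × (2×32.906 + 4×48.75) = 195.6 kips.
Block shear: shear path 2×[1.1875+2×2.125] = 2×5.4375 in, A_gv = 5.4375, A_nv = 2×(5.4375 − 2.5×0.75)×0.5 = 3.5625 in²; tension across gage: (2 − 1×0.75)×0.5 = 0.625 in². R_n = min(0.6×65×3.5625, 0.6×50×5.4375) + 1.0×65×0.625 = min(138.94, 163.13) + 40.625 = 179.57 kips. φR_n = 0.75 × 179.57 = 134.7 kips.
Governing: min(74.6, 195.6, 134.7) = 74.6 kips → bolt shear.

74.6 kips (bolt shear governs)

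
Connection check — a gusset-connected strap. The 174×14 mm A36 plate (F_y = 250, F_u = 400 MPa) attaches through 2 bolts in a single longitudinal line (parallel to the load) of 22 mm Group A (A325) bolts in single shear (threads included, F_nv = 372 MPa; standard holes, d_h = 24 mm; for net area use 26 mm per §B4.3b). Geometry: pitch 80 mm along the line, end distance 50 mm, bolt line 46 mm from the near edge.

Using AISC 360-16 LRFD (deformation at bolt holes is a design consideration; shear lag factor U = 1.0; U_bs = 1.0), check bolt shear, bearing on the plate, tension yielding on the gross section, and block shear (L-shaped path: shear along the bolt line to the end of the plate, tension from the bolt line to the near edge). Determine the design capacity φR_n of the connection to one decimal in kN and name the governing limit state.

Bolt shear: A_b = π(22)²/4 = 380.13 mm². φR_n = 0.75 × 372 × 380.13 × 2 × 1 = 212.1 kN.
Bearing (14 mm plate, F_u = 400 MPa): end bolts L_c = 50 − 24/2 = 38, R_n = min(1.2×38×14×400, 2.4×22×14×400) = 255.36 kN/bolt; interior L_c = 80 − 24 = 56, R_n = 295.68 kN/bolt. φR_n = 0.75 × (1×255.36 + 1×295.68) = 413.3 kN.
Tension yield (gross): A_g = 174×14 = 2436 mm². φR_n = 0.90 × 250 × 2436 = 548.1 kN.
Block shear: shear path 1×[50+1×80] = 1×130 mm, A_gv = 1820, A_nv = 1×(130 − 1.5×26)×14 = 1274 mm²; tension to near edge: (46 − 0.5×26)×14 = 462 mm². R_n = min(0.6×400×1274, 0.6×250×1820) + 1.0×400×462 = min(305.76, 273) + 184.8 = 457.8 kN. φR_n = 0.75 × 457.8 = 343.4 kN.
Governing: min(212.1, 413.3, 548.1, 343.4) = 212.1 kN → bolt shear.

212.1 kN (bolt shear governs)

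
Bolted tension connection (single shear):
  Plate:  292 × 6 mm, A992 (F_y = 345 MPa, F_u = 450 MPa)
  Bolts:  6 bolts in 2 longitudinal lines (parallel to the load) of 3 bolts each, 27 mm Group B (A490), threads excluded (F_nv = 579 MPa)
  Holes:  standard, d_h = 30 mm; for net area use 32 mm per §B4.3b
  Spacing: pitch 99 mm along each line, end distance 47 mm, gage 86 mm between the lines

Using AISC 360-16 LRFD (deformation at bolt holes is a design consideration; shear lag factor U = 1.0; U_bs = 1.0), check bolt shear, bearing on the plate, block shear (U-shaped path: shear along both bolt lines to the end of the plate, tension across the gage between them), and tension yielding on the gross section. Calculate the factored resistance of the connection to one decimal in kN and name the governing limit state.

510.3 kN (block shear governs)

Bolt shear: A_b = π(27)²/4 = 572.56 mm². φR_n = 0.75 × 579 × 572.56 × 6 × 1 = 1491.8 kN.
Bearing (6 mm plate, F_u = 450 MPa): end bolts L_c = 47 − 30/2 = 32, R_n = min(1.2×32×6×450, 2.4×27×6×450) = 103.68 kN/bolt; interior L_c = 99 − 30 = 69, R_n = 174.96 kN/bolt. φR_n = 0.75 × (2×103.68 + 4×174.96) = 680.4 kN.
Block shear: shear path 2×[47+2×99] = 2×245 mm, A_gv = 2940, A_nv = 2×(245 − 2.5×32)×6 = 1980 mm²; tension across gage: (86 − 1×32)×6 = 324 mm². R_n = min(0.6×450×1980, 0.6×345×2940) + 1.0×450×324 = min(534.6, 608.58) + 145.8 = 680.4 kN. φR_n = 0.75 × 680.4 = 510.3 kN.
Tension yield (gross): A_g = 292×6 = 1752 mm². φR_n = 0.90 × 345 × 1752 = 544.0 kN.
Governing: min(1491.8, 680.4, 510.3, 544.0) = 510.3 kN → block shear.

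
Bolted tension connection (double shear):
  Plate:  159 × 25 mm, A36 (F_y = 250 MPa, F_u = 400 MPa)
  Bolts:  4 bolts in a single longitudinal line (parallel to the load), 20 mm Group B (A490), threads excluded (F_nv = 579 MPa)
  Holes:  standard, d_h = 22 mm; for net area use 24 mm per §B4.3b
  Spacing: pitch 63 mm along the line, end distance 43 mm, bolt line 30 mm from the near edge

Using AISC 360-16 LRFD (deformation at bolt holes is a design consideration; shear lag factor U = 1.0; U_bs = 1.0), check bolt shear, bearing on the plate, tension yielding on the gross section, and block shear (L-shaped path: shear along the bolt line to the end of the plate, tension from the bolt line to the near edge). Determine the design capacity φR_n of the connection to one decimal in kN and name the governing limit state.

Bolt shear: A_b = π(20)²/4 = 314.16 mm². φR_n = 0.75 × 579 × 314.16 × 4 × 2 = 1091.4 kN.
Bearing (25 mm plate, F_u = 400 MPa): end bolts L_c = 43 − 22/2 = 32, R_n = min(1.2×32×25×400, 2.4×20×25×400) = 384 kN/bolt; interior L_c = 63 − 22 = 41, R_n = 480 kN/bolt. φR_n = 0.75 × (1×384 + 3×480) = 1368.0 kN.
Tension yield (gross): A_g = 159×25 = 3975 mm². φR_n = 0.90 × 250 × 3975 = 894.4 kN.
Block shear: shear path 1×[43+3×63] = 1×232 mm, A_gv = 5800, A_nv = 1×(232 − 3.5×24)×25 = 3700 mm²; tension to near edge: (30 − 0.5×24)×25 = 450 mm². R_n = min(0.6×400×3700, 0.6×250×5800) + 1.0×400×450 = min(888, 870) + 180 = 1050 kN. φR_n = 0.75 × 1050 = 787.5 kN.
Governing: min(1091.4, 1368.0, 894.4, 787.5) = 787.5 kN → block shear.

787.5 kN (block shear governs)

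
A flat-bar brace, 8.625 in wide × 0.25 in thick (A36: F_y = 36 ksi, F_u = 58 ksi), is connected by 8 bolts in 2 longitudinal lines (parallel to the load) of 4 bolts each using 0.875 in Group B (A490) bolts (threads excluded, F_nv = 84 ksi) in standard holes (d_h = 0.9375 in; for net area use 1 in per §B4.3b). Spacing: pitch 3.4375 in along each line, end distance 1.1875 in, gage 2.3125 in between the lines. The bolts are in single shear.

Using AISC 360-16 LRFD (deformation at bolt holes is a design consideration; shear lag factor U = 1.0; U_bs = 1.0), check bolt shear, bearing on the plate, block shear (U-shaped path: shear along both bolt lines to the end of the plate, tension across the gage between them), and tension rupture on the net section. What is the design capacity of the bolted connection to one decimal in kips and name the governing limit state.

72.0 kips (net-section rupture governs)

Bolt shear: A_b = π(0.875)²/4 = 0.60132 in². φR_n = 0.75 × 84 × 0.60132 × 8 × 1 = 303.1 kips.
Bearing (0.25 in plate, F_u = 58 ksi): end bolts L_c = 1.1875 − 0.9375/2 = 0.71875, R_n = min(1.2×0.71875×0.25×58, 2.4×0.875×0.25×58) = 12.506 kips/bolt; interior L_c = 3.4375 − 0.9375 = 2.5, R_n = 30.45 kips/bolt. φR_n = 0.75 × (2×12.506 + 6×30.45) = 155.8 kips.
Block shear: shear path 2×[1.1875+3×3.4375] = 2×11.5 in, A_gv = 5.75, A_nv = 2×(11.5 − 3.5×1)×0.25 = 4 in²; tension across gage: (2.3125 − 1×1)×0.25 = 0.32813 in². R_n = min(0.6×58×4, 0.6×36×5.75) + 1.0×58×0.32813 = min(139.2, 124.2) + 19.032 = 143.23 kips. φR_n = 0.75 × 143.23 = 107.4 kips.
Tension rupture (net): A_n = (8.625 − 2×1)×0.25 = 1.6563 in² (U = 1.0, A_e = A_n). φR_n = 0.75 × 58 × 1.6563 = 72.0 kips.
Governing: min(303.1, 155.8, 107.4, 72.0) = 72.0 kips → net-section rupture.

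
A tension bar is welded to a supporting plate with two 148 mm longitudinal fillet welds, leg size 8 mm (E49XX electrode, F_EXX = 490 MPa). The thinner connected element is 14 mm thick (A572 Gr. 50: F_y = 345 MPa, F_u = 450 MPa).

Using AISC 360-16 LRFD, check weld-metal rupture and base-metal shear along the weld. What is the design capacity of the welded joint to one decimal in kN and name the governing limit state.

Weld metal: throat = 0.707×8 = 5.656 mm, L = 2×148 = 296 mm. φR_n = 0.75 × 0.6 × 490 × 5.656 × 296 = 369.2 kN.
Base metal shear (14 mm plate): yield φR_n = 1.0×0.6×345×14×296 = 857.8 kN; rupture φR_n = 0.75×0.6×450×14×296 = 839.2 kN; take 839.2 kN (rupture).
Governing: min(369.2, 839.2) = 369.2 kN → weld metal.

369.2 kN (weld metal governs)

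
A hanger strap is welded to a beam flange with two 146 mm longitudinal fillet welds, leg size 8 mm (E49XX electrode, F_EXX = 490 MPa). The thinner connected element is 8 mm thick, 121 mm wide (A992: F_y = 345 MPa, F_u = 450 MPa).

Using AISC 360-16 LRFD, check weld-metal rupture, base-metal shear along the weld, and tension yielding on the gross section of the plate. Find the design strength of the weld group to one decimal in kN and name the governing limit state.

300.6 kN (gross-section yield governs)

Weld metal: throat = 0.707×8 = 5.656 mm, L = 2×146 = 292 mm. φR_n = 0.75 × 0.6 × 490 × 5.656 × 292 = 364.2 kN.
Base metal shear (8 mm plate): yield φR_n = 1.0×0.6×345×8×292 = 483.6 kN; rupture φR_n = 0.75×0.6×450×8×292 = 473.0 kN; take 473.0 kN (rupture).
Tension yield (gross): A_g = 121×8 = 968 mm². φR_n = 0.90 × 345 × 968 = 300.6 kN.
Governing: min(364.2, 473.0, 300.6) = 300.6 kN → gross-section yield.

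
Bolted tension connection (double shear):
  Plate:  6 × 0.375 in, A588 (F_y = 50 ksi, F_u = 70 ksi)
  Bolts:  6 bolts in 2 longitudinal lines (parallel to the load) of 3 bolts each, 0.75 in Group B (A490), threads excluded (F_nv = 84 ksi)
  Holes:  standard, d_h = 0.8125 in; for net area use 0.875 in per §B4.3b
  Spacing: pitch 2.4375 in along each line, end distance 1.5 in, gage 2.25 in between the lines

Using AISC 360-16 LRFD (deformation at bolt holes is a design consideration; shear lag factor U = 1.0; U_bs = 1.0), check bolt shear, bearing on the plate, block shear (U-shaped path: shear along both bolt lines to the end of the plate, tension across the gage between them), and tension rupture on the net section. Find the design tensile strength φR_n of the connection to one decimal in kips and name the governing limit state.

Bolt shear: A_b = π(0.75)²/4 = 0.44179 in². φR_n = 0.75 × 84 × 0.44179 × 6 × 2 = 334.0 kips.
Bearing (0.375 in plate, F_u = 70 ksi): end bolts L_c = 1.5 − 0.8125/2 = 1.09375, R_n = min(1.2×1.09375×0.375×70, 2.4×0.75×0.375×70) = 34.453 kips/bolt; interior L_c = 2.4375 − 0.8125 = 1.625, R_n = 47.25 kips/bolt. φR_n = 0.75 × (2×34.453 + 4×47.25) = 193.4 kips.
Block shear: shear path 2×[1.5+2×2.4375] = 2×6.375 in, A_gv = 4.7813, A_nv = 2×(6.375 − 2.5×0.875)×0.375 = 3.1406 in²; tension across gage: (2.25 − 1×0.875)×0.375 = 0.51563 in². R_n = min(0.6×70×3.1406, 0.6×50×4.7813) + 1.0×70×0.51563 = min(131.91, 143.44) + 36.094 = 168 kips. φR_n = 0.75 × 168 = 126.0 kips.
Tension rupture (net): A_n = (6 − 2×0.875)×0.375 = 1.5938 in² (U = 1.0, A_e = A_n). φR_n = 0.75 × 70 × 1.5938 = 83.7 kips.
Governing: min(334.0, 193.4, 126.0, 83.7) = 83.7 kips → net-section rupture.

83.7 kips (net-section rupture governs)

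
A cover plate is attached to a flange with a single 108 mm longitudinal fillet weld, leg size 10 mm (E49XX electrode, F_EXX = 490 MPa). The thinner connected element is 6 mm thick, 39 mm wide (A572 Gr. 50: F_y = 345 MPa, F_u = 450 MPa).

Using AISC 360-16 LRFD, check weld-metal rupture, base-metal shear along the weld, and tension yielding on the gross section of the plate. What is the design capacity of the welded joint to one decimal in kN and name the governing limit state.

72.7 kN (gross-section yield governs)

Weld metal: throat = 0.707×10 = 7.07 mm, L = 108 mm. φR_n = 0.75 × 0.6 × 490 × 7.07 × 108 = 168.4 kN.
Base metal shear (6 mm plate): yield φR_n = 1.0×0.6×345×6×108 = 134.1 kN; rupture φR_n = 0.75×0.6×450×6×108 = 131.2 kN; take 131.2 kN (rupture).
Tension yield (gross): A_g = 39×6 = 234 mm². φR_n = 0.90 × 345 × 234 = 72.7 kN.
Governing: min(168.4, 131.2, 72.7) = 72.7 kN → gross-section yield.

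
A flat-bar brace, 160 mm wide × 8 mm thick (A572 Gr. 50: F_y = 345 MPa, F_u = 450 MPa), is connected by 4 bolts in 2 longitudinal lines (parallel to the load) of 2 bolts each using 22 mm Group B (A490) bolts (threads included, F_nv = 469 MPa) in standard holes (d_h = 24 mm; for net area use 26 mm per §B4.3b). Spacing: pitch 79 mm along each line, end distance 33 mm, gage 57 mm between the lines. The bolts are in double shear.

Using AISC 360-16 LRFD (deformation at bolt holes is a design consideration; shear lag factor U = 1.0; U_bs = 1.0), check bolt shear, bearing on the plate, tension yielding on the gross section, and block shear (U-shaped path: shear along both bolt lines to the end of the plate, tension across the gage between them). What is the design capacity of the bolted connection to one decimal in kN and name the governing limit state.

Bolt shear: A_b = π(22)²/4 = 380.13 mm². φR_n = 0.75 × 469 × 380.13 × 4 × 2 = 1069.7 kN.
Bearing (8 mm plate, F_u = 450 MPa): end bolts L_c = 33 − 24/2 = 21, R_n = min(1.2×21×8×450, 2.4×22×8×450) = 90.72 kN/bolt; interior L_c = 79 − 24 = 55, R_n = 190.08 kN/bolt. φR_n = 0.75 × (2×90.72 + 2×190.08) = 421.2 kN.
Tension yield (gross): A_g = 160×8 = 1280 mm². φR_n = 0.90 × 345 × 1280 = 397.4 kN.
Block shear: shear path 2×[33+1×79] = 2×112 mm, A_gv = 1792, A_nv = 2×(112 − 1.5×26)×8 = 1168 mm²; tension across gage: (57 − 1×26)×8 = 248 mm². R_n = min(0.6×450×1168, 0.6×345×1792) + 1.0×450×248 = min(315.36, 370.94) + 111.6 = 426.96 kN. φR_n = 0.75 × 426.96 = 320.2 kN.
Governing: min(1069.7, 421.2, 397.4, 320.2) = 320.2 kN → block shear.

320.2 kN (block shear governs)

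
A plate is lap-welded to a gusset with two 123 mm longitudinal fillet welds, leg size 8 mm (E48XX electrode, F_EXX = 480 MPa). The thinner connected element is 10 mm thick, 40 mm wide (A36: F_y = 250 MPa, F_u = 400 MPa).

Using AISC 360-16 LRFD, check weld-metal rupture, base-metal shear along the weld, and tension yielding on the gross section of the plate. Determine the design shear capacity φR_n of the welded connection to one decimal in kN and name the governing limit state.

Weld metal: throat = 0.707×8 = 5.656 mm, L = 2×123 = 246 mm. φR_n = 0.75 × 0.6 × 480 × 5.656 × 246 = 300.5 kN.
Base metal shear (10 mm plate): yield φR_n = 1.0×0.6×250×10×246 = 369.0 kN; rupture φR_n = 0.75×0.6×400×10×246 = 442.8 kN; take 369.0 kN (yield).
Tension yield (gross): A_g = 40×10 = 400 mm². φR_n = 0.90 × 250 × 400 = 90.0 kN.
Governing: min(300.5, 369.0, 90.0) = 90.0 kN → gross-section yield.

90.0 kN (gross-section yield governs)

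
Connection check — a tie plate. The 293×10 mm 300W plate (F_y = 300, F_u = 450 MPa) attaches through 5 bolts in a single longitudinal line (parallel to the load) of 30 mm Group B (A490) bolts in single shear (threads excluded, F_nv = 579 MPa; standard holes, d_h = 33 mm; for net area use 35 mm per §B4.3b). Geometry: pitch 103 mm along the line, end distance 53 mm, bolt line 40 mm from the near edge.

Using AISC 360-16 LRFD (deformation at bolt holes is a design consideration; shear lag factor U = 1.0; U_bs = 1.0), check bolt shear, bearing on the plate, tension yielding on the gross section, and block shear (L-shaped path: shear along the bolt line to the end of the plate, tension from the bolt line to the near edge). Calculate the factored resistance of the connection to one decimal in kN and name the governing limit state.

Bolt shear: A_b = π(30)²/4 = 706.86 mm². φR_n = 0.75 × 579 × 706.86 × 5 × 1 = 1534.8 kN.
Bearing (10 mm plate, F_u = 450 MPa): end bolts L_c = 53 − 33/2 = 36.5, R_n = min(1.2×36.5×10×450, 2.4×30×10×450) = 197.1 kN/bolt; interior L_c = 103 − 33 = 70, R_n = 324 kN/bolt. φR_n = 0.75 × (1×197.1 + 4×324) = 1119.8 kN.
Tension yield (gross): A_g = 293×10 = 2930 mm². φR_n = 0.90 × 300 × 2930 = 791.1 kN.
Block shear: shear path 1×[53+4×103] = 1×465 mm, A_gv = 4650, A_nv = 1×(465 − 4.5×35)×10 = 3075 mm²; tension to near edge: (40 − 0.5×35)×10 = 225 mm². R_n = min(0.6×450×3075, 0.6×300×4650) + 1.0×450×225 = min(830.25, 837) + 101.25 = 931.5 kN. φR_n = 0.75 × 931.5 = 698.6 kN.
Governing: min(1534.8, 1119.8, 791.1, 698.6) = 698.6 kN → block shear.

698.6 kN (block shear governs)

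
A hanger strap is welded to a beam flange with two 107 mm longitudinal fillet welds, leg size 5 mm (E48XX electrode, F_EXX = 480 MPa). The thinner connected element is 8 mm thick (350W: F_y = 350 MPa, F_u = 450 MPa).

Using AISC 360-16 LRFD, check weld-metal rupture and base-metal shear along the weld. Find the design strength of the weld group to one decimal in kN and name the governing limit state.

Weld metal: throat = 0.707×5 = 3.535 mm, L = 2×107 = 214 mm. φR_n = 0.75 × 0.6 × 480 × 3.535 × 214 = 163.4 kN.
Base metal shear (8 mm plate): yield φR_n = 1.0×0.6×350×8×214 = 359.5 kN; rupture φR_n = 0.75×0.6×450×8×214 = 346.7 kN; take 346.7 kN (rupture).
Governing: min(163.4, 346.7) = 163.4 kN → weld metal.

163.4 kN (weld metal governs)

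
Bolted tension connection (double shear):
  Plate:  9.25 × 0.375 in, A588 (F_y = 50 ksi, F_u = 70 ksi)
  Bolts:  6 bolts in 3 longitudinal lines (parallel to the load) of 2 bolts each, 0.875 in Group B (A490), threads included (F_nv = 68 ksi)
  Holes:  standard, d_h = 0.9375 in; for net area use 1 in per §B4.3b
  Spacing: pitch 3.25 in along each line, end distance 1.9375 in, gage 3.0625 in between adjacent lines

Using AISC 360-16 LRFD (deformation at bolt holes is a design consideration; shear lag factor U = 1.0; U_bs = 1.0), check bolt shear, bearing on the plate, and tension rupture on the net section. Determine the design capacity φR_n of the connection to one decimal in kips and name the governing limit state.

123.0 kips (net-section rupture governs)

Bolt shear: A_b = π(0.875)²/4 = 0.60132 in². φR_n = 0.75 × 68 × 0.60132 × 6 × 2 = 368.0 kips.
Bearing (0.375 in plate, F_u = 70 ksi): end bolts L_c = 1.9375 − 0.9375/2 = 1.46875, R_n = min(1.2×1.46875×0.375×70, 2.4×0.875×0.375×70) = 46.266 kips/bolt; interior L_c = 3.25 − 0.9375 = 2.3125, R_n = 55.125 kips/bolt. φR_n = 0.75 × (3×46.266 + 3×55.125) = 228.1 kips.
Tension rupture (net): A_n = (9.25 − 3×1)×0.375 = 2.3438 in² (U = 1.0, A_e = A_n). φR_n = 0.75 × 70 × 2.3438 = 123.0 kips.
Governing: min(368.0, 228.1, 123.0) = 123.0 kips → net-section rupture.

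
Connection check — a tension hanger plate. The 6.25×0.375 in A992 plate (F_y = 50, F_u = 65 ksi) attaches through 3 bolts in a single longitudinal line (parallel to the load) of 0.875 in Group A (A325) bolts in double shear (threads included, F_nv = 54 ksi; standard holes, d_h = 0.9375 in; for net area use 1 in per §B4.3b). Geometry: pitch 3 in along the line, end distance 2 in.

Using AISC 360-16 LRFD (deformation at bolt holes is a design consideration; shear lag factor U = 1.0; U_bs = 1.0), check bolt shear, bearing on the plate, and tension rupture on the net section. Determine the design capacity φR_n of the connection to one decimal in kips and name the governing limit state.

96.0 kips (net-section rupture governs)

Bolt shear: A_b = π(0.875)²/4 = 0.60132 in². φR_n = 0.75 × 54 × 0.60132 × 3 × 2 = 146.1 kips.
Bearing (0.375 in plate, F_u = 65 ksi): end bolts L_c = 2 − 0.9375/2 = 1.53125, R_n = min(1.2×1.53125×0.375×65, 2.4×0.875×0.375×65) = 44.789 kips/bolt; interior L_c = 3 − 0.9375 = 2.0625, R_n = 51.188 kips/bolt. φR_n = 0.75 × (1×44.789 + 2×51.188) = 110.4 kips.
Tension rupture (net): A_n = (6.25 − 1×1)×0.375 = 1.9688 in² (U = 1.0, A_e = A_n). φR_n = 0.75 × 65 × 1.9688 = 96.0 kips.
Governing: min(146.1, 110.4, 96.0) = 96.0 kips → net-section rupture.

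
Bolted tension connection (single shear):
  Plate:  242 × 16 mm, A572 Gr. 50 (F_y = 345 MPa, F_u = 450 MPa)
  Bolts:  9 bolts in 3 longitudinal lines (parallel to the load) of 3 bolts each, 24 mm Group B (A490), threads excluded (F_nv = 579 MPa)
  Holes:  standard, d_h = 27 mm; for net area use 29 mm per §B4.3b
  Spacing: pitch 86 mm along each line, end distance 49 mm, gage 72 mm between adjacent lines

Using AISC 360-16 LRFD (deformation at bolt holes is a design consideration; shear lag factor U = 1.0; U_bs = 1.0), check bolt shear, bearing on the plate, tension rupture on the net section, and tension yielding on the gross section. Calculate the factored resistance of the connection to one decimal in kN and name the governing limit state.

Bolt shear: A_b = π(24)²/4 = 452.39 mm². φR_n = 0.75 × 579 × 452.39 × 9 × 1 = 1768.1 kN.
Bearing (16 mm plate, F_u = 450 MPa): end bolts L_c = 49 − 27/2 = 35.5, R_n = min(1.2×35.5×16×450, 2.4×24×16×450) = 306.72 kN/bolt; interior L_c = 86 − 27 = 59, R_n = 414.72 kN/bolt. φR_n = 0.75 × (3×306.72 + 6×414.72) = 2556.4 kN.
Tension rupture (net): A_n = (242 − 3×29)×16 = 2480 mm² (U = 1.0, A_e = A_n). φR_n = 0.75 × 450 × 2480 = 837.0 kN.
Tension yield (gross): A_g = 242×16 = 3872 mm². φR_n = 0.90 × 345 × 3872 = 1202.3 kN.
Governing: min(1768.1, 2556.4, 837.0, 1202.3) = 837.0 kN → net-section rupture.

837.0 kN (net-section rupture governs)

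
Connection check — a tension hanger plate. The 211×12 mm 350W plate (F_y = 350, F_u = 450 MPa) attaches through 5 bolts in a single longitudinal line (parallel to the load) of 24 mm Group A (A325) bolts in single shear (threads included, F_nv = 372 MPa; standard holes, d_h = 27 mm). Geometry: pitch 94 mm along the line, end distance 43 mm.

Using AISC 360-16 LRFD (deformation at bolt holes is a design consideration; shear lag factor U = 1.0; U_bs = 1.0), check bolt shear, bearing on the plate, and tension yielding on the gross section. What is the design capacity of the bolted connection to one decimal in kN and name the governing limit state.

Bolt shear: A_b = π(24)²/4 = 452.39 mm². φR_n = 0.75 × 372 × 452.39 × 5 × 1 = 631.1 kN.
Bearing (12 mm plate, F_u = 450 MPa): end bolts L_c = 43 − 27/2 = 29.5, R_n = min(1.2×29.5×12×450, 2.4×24×12×450) = 191.16 kN/bolt; interior L_c = 94 − 27 = 67, R_n = 311.04 kN/bolt. φR_n = 0.75 × (1×191.16 + 4×311.04) = 1076.5 kN.
Tension yield (gross): A_g = 211×12 = 2532 mm². φR_n = 0.90 × 350 × 2532 = 797.6 kN.
Governing: min(631.1, 1076.5, 797.6) = 631.1 kN → bolt shear.

631.1 kN (bolt shear governs)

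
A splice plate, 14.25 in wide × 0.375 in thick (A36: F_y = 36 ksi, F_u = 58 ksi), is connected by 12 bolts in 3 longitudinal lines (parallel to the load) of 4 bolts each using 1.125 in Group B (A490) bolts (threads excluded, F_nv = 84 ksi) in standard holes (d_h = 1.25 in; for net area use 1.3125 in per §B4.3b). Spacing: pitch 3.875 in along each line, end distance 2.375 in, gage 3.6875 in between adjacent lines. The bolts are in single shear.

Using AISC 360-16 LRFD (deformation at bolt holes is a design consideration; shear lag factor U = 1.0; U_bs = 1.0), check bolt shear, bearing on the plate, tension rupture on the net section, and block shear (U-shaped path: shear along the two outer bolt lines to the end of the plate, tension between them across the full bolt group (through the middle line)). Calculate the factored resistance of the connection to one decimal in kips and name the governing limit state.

168.2 kips (net-section rupture governs)

Bolt shear: A_b = π(1.125)²/4 = 0.99402 in². φR_n = 0.75 × 84 × 0.99402 × 12 × 1 = 751.5 kips.
Bearing (0.375 in plate, F_u = 58 ksi): end bolts L_c = 2.375 − 1.25/2 = 1.75, R_n = min(1.2×1.75×0.375×58, 2.4×1.125×0.375×58) = 45.675 kips/bolt; interior L_c = 3.875 − 1.25 = 2.625, R_n = 58.725 kips/bolt. φR_n = 0.75 × (3×45.675 + 9×58.725) = 499.2 kips.
Tension rupture (net): A_n = (14.25 − 3×1.3125)×0.375 = 3.8672 in² (U = 1.0, A_e = A_n). φR_n = 0.75 × 58 × 3.8672 = 168.2 kips.
Block shear: shear path 2×[2.375+3×3.875] = 2×14 in, A_gv = 10.5, A_nv = 2×(14 − 3.5×1.3125)×0.375 = 7.0547 in²; tension across gage: (7.375 − 2×1.3125)×0.375 = 1.7813 in². R_n = min(0.6×58×7.0547, 0.6×36×10.5) + 1.0×58×1.7813 = min(245.5, 226.8) + 103.32 = 330.12 kips. φR_n = 0.75 × 330.12 = 247.6 kips.
Governing: min(751.5, 499.2, 168.2, 247.6) = 168.2 kips → net-section rupture.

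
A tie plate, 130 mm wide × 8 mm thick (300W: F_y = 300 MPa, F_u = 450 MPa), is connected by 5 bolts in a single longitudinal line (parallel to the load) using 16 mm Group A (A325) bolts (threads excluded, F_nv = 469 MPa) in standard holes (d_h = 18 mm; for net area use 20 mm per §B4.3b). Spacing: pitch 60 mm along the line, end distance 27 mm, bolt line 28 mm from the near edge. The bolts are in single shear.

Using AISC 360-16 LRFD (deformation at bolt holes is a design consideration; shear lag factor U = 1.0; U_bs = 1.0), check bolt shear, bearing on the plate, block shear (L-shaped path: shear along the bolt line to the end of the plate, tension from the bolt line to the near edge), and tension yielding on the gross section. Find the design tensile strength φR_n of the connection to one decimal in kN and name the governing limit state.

280.8 kN (gross-section yield governs)

Bolt shear: A_b = π(16)²/4 = 201.06 mm². φR_n = 0.75 × 469 × 201.06 × 5 × 1 = 353.6 kN.
Bearing (8 mm plate, F_u = 450 MPa): end bolts L_c = 27 − 18/2 = 18, R_n = min(1.2×18×8×450, 2.4×16×8×450) = 77.76 kN/bolt; interior L_c = 60 − 18 = 42, R_n = 138.24 kN/bolt. φR_n = 0.75 × (1×77.76 + 4×138.24) = 473.0 kN.
Block shear: shear path 1×[27+4×60] = 1×267 mm, A_gv = 2136, A_nv = 1×(267 − 4.5×20)×8 = 1416 mm²; tension to near edge: (28 − 0.5×20)×8 = 144 mm². R_n = min(0.6×450×1416, 0.6×300×2136) + 1.0×450×144 = min(382.32, 384.48) + 64.8 = 447.12 kN. φR_n = 0.75 × 447.12 = 335.3 kN.
Tension yield (gross): A_g = 130×8 = 1040 mm². φR_n = 0.90 × 300 × 1040 = 280.8 kN.
Governing: min(353.6, 473.0, 335.3, 280.8) = 280.8 kN → gross-section yield.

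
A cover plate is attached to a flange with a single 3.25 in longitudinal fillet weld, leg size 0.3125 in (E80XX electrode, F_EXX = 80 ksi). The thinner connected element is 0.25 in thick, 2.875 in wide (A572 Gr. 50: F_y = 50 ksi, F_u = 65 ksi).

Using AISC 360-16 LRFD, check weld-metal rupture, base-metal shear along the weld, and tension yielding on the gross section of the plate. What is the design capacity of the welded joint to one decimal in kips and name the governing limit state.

Weld metal: throat = 0.707×0.3125 = 0.22094 in, L = 3.25 in. φR_n = 0.75 × 0.6 × 80 × 0.22094 × 3.25 = 25.8 kips.
Base metal shear (0.25 in plate): yield φR_n = 1.0×0.6×50×0.25×3.25 = 24.4 kips; rupture φR_n = 0.75×0.6×65×0.25×3.25 = 23.8 kips; take 23.8 kips (rupture).
Tension yield (gross): A_g = 2.875×0.25 = 0.71875 in². φR_n = 0.90 × 50 × 0.71875 = 32.3 kips.
Governing: min(25.8, 23.8, 32.3) = 23.8 kips → base-metal shear.

23.8 kips (base-metal shear governs)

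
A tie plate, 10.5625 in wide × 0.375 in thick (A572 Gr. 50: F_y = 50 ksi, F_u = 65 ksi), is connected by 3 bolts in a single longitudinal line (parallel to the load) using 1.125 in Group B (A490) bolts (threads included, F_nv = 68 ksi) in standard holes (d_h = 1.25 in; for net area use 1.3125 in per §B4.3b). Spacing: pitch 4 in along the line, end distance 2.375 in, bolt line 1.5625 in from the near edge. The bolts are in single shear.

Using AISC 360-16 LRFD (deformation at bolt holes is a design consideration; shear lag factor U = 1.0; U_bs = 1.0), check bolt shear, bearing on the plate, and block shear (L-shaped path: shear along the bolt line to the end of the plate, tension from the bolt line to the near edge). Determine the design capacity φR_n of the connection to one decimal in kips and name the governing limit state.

Bolt shear: A_b = π(1.125)²/4 = 0.99402 in². φR_n = 0.75 × 68 × 0.99402 × 3 × 1 = 152.1 kips.
Bearing (0.375 in plate, F_u = 65 ksi): end bolts L_c = 2.375 − 1.25/2 = 1.75, R_n = min(1.2×1.75×0.375×65, 2.4×1.125×0.375×65) = 51.188 kips/bolt; interior L_c = 4 − 1.25 = 2.75, R_n = 65.813 kips/bolt. φR_n = 0.75 × (1×51.188 + 2×65.813) = 137.1 kips.
Block shear: shear path 1×[2.375+2×4] = 1×10.375 in, A_gv = 3.8906, A_nv = 1×(10.375 − 2.5×1.3125)×0.375 = 2.6602 in²; tension to near edge: (1.5625 − 0.5×1.3125)×0.375 = 0.33984 in². R_n = min(0.6×65×2.6602, 0.6×50×3.8906) + 1.0×65×0.33984 = min(103.75, 116.72) + 22.09 = 125.84 kips. φR_n = 0.75 × 125.84 = 94.4 kips.
Governing: min(152.1, 137.1, 94.4) = 94.4 kips → block shear.

94.4 kips (block shear governs)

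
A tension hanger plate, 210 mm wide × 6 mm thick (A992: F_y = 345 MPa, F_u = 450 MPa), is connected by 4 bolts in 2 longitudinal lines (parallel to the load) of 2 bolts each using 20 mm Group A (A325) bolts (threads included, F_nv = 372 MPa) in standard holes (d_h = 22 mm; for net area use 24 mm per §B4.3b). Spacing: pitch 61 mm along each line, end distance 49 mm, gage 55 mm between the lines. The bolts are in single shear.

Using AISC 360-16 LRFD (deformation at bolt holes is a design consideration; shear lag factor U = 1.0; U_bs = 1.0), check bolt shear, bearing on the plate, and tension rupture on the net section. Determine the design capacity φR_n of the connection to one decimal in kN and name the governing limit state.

Bolt shear: A_b = π(20)²/4 = 314.16 mm². φR_n = 0.75 × 372 × 314.16 × 4 × 1 = 350.6 kN.
Bearing (6 mm plate, F_u = 450 MPa): end bolts L_c = 49 − 22/2 = 38, R_n = min(1.2×38×6×450, 2.4×20×6×450) = 123.12 kN/bolt; interior L_c = 61 − 22 = 39, R_n = 126.36 kN/bolt. φR_n = 0.75 × (2×123.12 + 2×126.36) = 374.2 kN.
Tension rupture (net): A_n = (210 − 2×24)×6 = 972 mm² (U = 1.0, A_e = A_n). φR_n = 0.75 × 450 × 972 = 328.1 kN.
Governing: min(350.6, 374.2, 328.1) = 328.1 kN → net-section rupture.

328.1 kN (net-section rupture governs)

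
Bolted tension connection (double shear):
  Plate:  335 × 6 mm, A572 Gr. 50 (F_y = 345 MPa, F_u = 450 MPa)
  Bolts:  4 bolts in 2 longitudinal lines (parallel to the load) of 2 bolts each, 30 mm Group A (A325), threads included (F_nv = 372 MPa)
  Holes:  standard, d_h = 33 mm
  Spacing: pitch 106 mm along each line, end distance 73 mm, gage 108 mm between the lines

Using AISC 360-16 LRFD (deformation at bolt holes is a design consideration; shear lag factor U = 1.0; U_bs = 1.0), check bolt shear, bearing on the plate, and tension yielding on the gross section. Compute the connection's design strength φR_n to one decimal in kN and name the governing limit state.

Bolt shear: A_b = π(30)²/4 = 706.86 mm². φR_n = 0.75 × 372 × 706.86 × 4 × 2 = 1577.7 kN.
Bearing (6 mm plate, F_u = 450 MPa): end bolts L_c = 73 − 33/2 = 56.5, R_n = min(1.2×56.5×6×450, 2.4×30×6×450) = 183.06 kN/bolt; interior L_c = 106 − 33 = 73, R_n = 194.4 kN/bolt. φR_n = 0.75 × (2×183.06 + 2×194.4) = 566.2 kN.
Tension yield (gross): A_g = 335×6 = 2010 mm². φR_n = 0.90 × 345 × 2010 = 624.1 kN.
Governing: min(1577.7, 566.2, 624.1) = 566.2 kN → bearing.

566.2 kN (bearing governs)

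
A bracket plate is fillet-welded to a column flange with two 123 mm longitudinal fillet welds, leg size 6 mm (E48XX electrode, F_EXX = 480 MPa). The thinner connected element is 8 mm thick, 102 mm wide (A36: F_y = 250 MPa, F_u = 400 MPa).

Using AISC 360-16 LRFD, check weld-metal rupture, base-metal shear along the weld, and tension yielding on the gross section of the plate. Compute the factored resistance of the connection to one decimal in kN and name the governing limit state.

183.6 kN (gross-section yield governs)

Weld metal: throat = 0.707×6 = 4.242 mm, L = 2×123 = 246 mm. φR_n = 0.75 × 0.6 × 480 × 4.242 × 246 = 225.4 kN.
Base metal shear (8 mm plate): yield φR_n = 1.0×0.6×250×8×246 = 295.2 kN; rupture φR_n = 0.75×0.6×400×8×246 = 354.2 kN; take 295.2 kN (yield).
Tension yield (gross): A_g = 102×8 = 816 mm². φR_n = 0.90 × 250 × 816 = 183.6 kN.
Governing: min(225.4, 295.2, 183.6) = 183.6 kN → gross-section yield.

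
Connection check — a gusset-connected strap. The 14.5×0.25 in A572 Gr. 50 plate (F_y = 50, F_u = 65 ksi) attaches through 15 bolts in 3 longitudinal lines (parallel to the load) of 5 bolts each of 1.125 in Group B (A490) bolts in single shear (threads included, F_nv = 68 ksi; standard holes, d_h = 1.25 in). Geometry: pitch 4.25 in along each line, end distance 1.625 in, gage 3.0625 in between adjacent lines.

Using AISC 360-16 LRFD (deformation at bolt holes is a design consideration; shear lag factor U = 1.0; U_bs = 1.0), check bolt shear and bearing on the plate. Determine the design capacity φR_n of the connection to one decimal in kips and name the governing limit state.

Bolt shear: A_b = π(1.125)²/4 = 0.99402 in². φR_n = 0.75 × 68 × 0.99402 × 15 × 1 = 760.4 kips.
Bearing (0.25 in plate, F_u = 65 ksi): end bolts L_c = 1.625 − 1.25/2 = 1, R_n = min(1.2×1×0.25×65, 2.4×1.125×0.25×65) = 19.5 kips/bolt; interior L_c = 4.25 − 1.25 = 3, R_n = 43.875 kips/bolt. φR_n = 0.75 × (3×19.5 + 12×43.875) = 438.8 kips.
Governing: min(760.4, 438.8) = 438.8 kips → bearing.

438.8 kips (bearing governs)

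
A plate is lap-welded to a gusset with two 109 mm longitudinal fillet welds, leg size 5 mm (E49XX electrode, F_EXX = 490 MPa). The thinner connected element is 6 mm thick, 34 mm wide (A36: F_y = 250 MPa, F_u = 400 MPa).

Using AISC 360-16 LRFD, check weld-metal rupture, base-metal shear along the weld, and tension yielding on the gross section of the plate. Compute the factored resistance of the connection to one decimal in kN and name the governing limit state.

45.9 kN (gross-section yield governs)

Weld metal: throat = 0.707×5 = 3.535 mm, L = 2×109 = 218 mm. φR_n = 0.75 × 0.6 × 490 × 3.535 × 218 = 169.9 kN.
Base metal shear (6 mm plate): yield φR_n = 1.0×0.6×250×6×218 = 196.2 kN; rupture φR_n = 0.75×0.6×400×6×218 = 235.4 kN; take 196.2 kN (yield).
Tension yield (gross): A_g = 34×6 = 204 mm². φR_n = 0.90 × 250 × 204 = 45.9 kN.
Governing: min(169.9, 196.2, 45.9) = 45.9 kN → gross-section yield.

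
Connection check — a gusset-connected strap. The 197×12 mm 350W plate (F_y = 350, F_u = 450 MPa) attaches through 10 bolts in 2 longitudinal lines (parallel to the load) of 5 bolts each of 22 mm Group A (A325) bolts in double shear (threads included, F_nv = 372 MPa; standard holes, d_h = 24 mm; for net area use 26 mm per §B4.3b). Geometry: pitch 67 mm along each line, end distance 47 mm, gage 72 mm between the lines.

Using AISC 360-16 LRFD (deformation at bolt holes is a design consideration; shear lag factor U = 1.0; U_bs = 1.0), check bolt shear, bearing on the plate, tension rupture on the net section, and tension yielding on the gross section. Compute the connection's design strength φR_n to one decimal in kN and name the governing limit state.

Bolt shear: A_b = π(22)²/4 = 380.13 mm². φR_n = 0.75 × 372 × 380.13 × 10 × 2 = 2121.1 kN.
Bearing (12 mm plate, F_u = 450 MPa): end bolts L_c = 47 − 24/2 = 35, R_n = min(1.2×35×12×450, 2.4×22×12×450) = 226.8 kN/bolt; interior L_c = 67 − 24 = 43, R_n = 278.64 kN/bolt. φR_n = 0.75 × (2×226.8 + 8×278.64) = 2012.0 kN.
Tension rupture (net): A_n = (197 − 2×26)×12 = 1740 mm² (U = 1.0, A_e = A_n). φR_n = 0.75 × 450 × 1740 = 587.3 kN.
Tension yield (gross): A_g = 197×12 = 2364 mm². φR_n = 0.90 × 350 × 2364 = 744.7 kN.
Governing: min(2121.1, 2012.0, 587.3, 744.7) = 587.3 kN → net-section rupture.

587.3 kN (net-section rupture governs)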